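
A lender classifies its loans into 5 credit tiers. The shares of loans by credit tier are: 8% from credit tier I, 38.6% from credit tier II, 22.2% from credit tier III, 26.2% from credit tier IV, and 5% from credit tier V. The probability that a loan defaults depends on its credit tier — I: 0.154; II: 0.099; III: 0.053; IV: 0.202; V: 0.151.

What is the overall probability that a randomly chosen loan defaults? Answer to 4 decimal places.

Using total probability over the partition,
P(D) = P(D|I)·P(I) + P(D|II)·P(II) + P(D|III)·P(III) + P(D|IV)·P(IV) + P(D|V)·P(V)
      = 0.154·0.08 + 0.099·0.386 + 0.053·0.222 + 0.202·0.262 + 0.151·0.05
      = 0.01232 + 0.038214 + 0.011766 + 0.052924 + 0.00755 = 0.122774

0.1228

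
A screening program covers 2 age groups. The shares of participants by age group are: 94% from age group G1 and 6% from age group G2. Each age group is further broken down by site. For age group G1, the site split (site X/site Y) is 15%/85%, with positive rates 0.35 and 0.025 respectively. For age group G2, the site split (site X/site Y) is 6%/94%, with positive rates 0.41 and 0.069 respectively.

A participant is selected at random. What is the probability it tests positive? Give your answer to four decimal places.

P(T) ≈ 0.0747

P(T|G1) = 0.15·0.35 + 0.85·0.025 = 0.0525 + 0.02125 = 0.07375
P(T|G2) = 0.06·0.41 + 0.94·0.069 = 0.0246 + 0.06486 = 0.08946
Then overall,
P(T) = 0.94·0.07375 + 0.06·0.08946
      = 0.069325 + 0.0053676 = 0.0746926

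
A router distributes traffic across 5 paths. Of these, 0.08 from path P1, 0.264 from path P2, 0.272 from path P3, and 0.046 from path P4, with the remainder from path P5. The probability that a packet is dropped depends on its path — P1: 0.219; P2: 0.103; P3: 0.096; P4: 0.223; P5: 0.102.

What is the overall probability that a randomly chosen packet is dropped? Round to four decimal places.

P(P5) = 1 − (0.08 + 0.264 + 0.272 + 0.046) = 0.338.
P(L) = P(L|P1)·P(P1) + P(L|P2)·P(P2) + P(L|P3)·P(P3) + P(L|P4)·P(P4) + P(L|P5)·P(P5)
      = 0.219·0.08 + 0.103·0.264 + 0.096·0.272 + 0.223·0.046 + 0.102·0.338
      = 0.01752 + 0.027192 + 0.026112 + 0.010258 + 0.034476 = 0.115558

P(L) ≈ 0.1156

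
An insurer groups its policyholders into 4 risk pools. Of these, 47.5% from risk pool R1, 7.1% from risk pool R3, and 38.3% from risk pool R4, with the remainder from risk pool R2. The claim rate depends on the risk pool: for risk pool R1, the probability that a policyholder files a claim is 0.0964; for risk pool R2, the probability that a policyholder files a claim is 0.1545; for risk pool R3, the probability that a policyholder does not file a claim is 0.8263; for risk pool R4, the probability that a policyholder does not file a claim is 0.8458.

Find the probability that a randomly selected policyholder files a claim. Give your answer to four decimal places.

P(C) ≈ 0.1282

P(R2) = 1 − (0.475 + 0.071 + 0.383) = 0.071.
P(C|R3) = 1 − 0.8263 = 0.1737.
P(C|R4) = 1 − 0.8458 = 0.1542.
Summing over the partition,
P(C) = P(C|R1)·P(R1) + P(C|R2)·P(R2) + P(C|R3)·P(R3) + P(C|R4)·P(R4)
      = 0.0964·0.475 + 0.1545·0.071 + 0.1737·0.071 + 0.1542·0.383
      = 0.04579 + 0.0109695 + 0.0123327 + 0.0590586 = 0.1281508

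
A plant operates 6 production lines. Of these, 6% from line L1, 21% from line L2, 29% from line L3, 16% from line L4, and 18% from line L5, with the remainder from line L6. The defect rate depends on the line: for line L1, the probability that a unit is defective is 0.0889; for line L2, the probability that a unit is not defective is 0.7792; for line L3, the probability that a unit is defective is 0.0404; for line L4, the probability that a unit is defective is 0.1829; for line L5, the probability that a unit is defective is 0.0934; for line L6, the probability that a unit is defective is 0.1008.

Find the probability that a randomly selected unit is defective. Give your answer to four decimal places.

0.1196

P(L6) = 1 − (0.06 + 0.21 + 0.29 + 0.16 + 0.18) = 0.1.
P(D|L2) = 1 − 0.7792 = 0.2208.
By the law of total probability,
P(D) = P(D|L1)·P(L1) + P(D|L2)·P(L2) + P(D|L3)·P(L3) + P(D|L4)·P(L4) + P(D|L5)·P(L5) + P(D|L6)·P(L6)
      = 0.0889·0.06 + 0.2208·0.21 + 0.0404·0.29 + 0.1829·0.16 + 0.0934·0.18 + 0.1008·0.1
      = 0.005334 + 0.046368 + 0.011716 + 0.029264 + 0.016812 + 0.01008 = 0.119574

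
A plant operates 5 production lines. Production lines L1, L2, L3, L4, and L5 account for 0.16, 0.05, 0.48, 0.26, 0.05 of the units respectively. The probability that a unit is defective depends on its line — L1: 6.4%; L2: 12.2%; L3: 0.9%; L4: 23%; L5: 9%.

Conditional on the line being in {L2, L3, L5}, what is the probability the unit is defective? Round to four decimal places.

Let S = {L2, L3, L5}.
P(S) = 0.05 + 0.48 + 0.05 = 0.58.
P(D ∩ S) = 0.122·0.05 + 0.009·0.48 + 0.09·0.05 = 0.0061 + 0.00432 + 0.0045 = 0.01492.
P(D | S) = 0.01492 / 0.58 = 0.025724…

0.0257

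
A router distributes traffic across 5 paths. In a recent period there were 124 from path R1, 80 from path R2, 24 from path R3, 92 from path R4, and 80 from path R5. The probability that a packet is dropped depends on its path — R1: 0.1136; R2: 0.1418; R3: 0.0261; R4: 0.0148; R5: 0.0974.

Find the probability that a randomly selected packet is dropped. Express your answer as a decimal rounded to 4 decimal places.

Total: 124 + 80 + 24 + 92 + 80 = 400.
P(R1) = 124/400 = 0.31. P(R2) = 80/400 = 0.2. P(R3) = 24/400 = 0.06. P(R4) = 92/400 = 0.23. P(R5) = 80/400 = 0.2.
P(L) = P(L|R1)·P(R1) + P(L|R2)·P(R2) + P(L|R3)·P(R3) + P(L|R4)·P(R4) + P(L|R5)·P(R5)
      = 0.1136·0.31 + 0.1418·0.2 + 0.0261·0.06 + 0.0148·0.23 + 0.0974·0.2
      = 0.035216 + 0.02836 + 0.001566 + 0.003404 + 0.01948 = 0.088026

0.0880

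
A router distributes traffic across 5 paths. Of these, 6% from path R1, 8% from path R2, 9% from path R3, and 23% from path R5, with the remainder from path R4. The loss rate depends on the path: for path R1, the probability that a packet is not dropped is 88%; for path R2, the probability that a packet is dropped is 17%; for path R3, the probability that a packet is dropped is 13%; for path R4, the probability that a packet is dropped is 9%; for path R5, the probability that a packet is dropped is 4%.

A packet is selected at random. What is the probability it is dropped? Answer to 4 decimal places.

P(L) ≈ 0.0903

P(R4) = 1 − (0.06 + 0.08 + 0.09 + 0.23) = 0.54.
P(L|R1) = 1 − 0.88 = 0.12.
P(L) = P(L|R1)·P(R1) + P(L|R2)·P(R2) + P(L|R3)·P(R3) + P(L|R4)·P(R4) + P(L|R5)·P(R5)
      = 0.12·0.06 + 0.17·0.08 + 0.13·0.09 + 0.09·0.54 + 0.04·0.23
      = 0.0072 + 0.0136 + 0.0117 + 0.0486 + 0.0092 = 0.0903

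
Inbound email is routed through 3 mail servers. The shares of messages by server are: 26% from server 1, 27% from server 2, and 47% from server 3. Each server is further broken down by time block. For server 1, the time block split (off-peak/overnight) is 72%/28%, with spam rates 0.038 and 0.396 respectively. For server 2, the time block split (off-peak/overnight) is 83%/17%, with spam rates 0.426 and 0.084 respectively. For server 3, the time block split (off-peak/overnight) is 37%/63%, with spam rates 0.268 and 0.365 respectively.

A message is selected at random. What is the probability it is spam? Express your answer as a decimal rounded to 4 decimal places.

P(S) ≈ 0.2899

P(S|1) = 0.72·0.038 + 0.28·0.396 = 0.02736 + 0.11088 = 0.13824
P(S|2) = 0.83·0.426 + 0.17·0.084 = 0.35358 + 0.01428 = 0.36786
P(S|3) = 0.37·0.268 + 0.63·0.365 = 0.09916 + 0.22995 = 0.32911
By total probability over the outer partition,
P(S) = 0.26·0.13824 + 0.27·0.36786 + 0.47·0.32911
      = 0.0359424 + 0.0993222 + 0.1546817 = 0.2899463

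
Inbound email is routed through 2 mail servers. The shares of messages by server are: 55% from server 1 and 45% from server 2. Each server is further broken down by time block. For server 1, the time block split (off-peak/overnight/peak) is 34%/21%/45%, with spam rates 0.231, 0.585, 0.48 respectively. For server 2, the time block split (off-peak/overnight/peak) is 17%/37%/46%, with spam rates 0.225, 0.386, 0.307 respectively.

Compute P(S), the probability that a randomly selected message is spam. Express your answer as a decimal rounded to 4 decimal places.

P(S|1) = 0.34·0.231 + 0.21·0.585 + 0.45·0.48 = 0.07854 + 0.12285 + 0.216 = 0.41739
P(S|2) = 0.17·0.225 + 0.37·0.386 + 0.46·0.307 = 0.03825 + 0.14282 + 0.14122 = 0.32229
Then overall,
P(S) = 0.55·0.41739 + 0.45·0.32229
      = 0.2295645 + 0.1450305 = 0.374595

P(S) ≈ 0.3746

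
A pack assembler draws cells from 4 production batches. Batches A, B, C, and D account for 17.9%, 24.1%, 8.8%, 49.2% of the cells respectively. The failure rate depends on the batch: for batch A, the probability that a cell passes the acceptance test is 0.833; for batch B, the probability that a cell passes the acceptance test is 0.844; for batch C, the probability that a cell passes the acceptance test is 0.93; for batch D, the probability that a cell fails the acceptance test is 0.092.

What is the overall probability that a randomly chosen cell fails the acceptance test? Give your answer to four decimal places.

P(F|A) = 1 − 0.833 = 0.167.
P(F|B) = 1 − 0.844 = 0.156.
P(F|C) = 1 − 0.93 = 0.07.
By the law of total probability,
P(F) = P(F|A)·P(A) + P(F|B)·P(B) + P(F|C)·P(C) + P(F|D)·P(D)
      = 0.167·0.179 + 0.156·0.241 + 0.07·0.088 + 0.092·0.492
      = 0.029893 + 0.037596 + 0.00616 + 0.045264 = 0.118913

0.1189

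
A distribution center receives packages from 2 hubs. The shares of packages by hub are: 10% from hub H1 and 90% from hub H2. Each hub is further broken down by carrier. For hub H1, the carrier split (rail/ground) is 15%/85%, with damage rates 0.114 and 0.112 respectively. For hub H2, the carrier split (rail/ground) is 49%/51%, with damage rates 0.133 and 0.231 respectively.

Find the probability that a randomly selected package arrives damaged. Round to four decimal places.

P(D) ≈ 0.1759

P(D|H1) = 0.15·0.114 + 0.85·0.112 = 0.0171 + 0.0952 = 0.1123
P(D|H2) = 0.49·0.133 + 0.51·0.231 = 0.06517 + 0.11781 = 0.18298
Then overall,
P(D) = 0.1·0.1123 + 0.9·0.18298
      = 0.01123 + 0.164682 = 0.175912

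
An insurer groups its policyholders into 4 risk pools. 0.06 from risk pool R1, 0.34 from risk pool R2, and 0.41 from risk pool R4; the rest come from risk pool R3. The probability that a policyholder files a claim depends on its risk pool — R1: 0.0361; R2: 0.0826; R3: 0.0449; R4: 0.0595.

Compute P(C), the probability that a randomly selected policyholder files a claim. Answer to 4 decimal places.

P(R3) = 1 − (0.06 + 0.34 + 0.41) = 0.19.
Summing over the partition,
P(C) = P(C|R1)·P(R1) + P(C|R2)·P(R2) + P(C|R3)·P(R3) + P(C|R4)·P(R4)
      = 0.0361·0.06 + 0.0826·0.34 + 0.0449·0.19 + 0.0595·0.41
      = 0.002166 + 0.028084 + 0.008531 + 0.024395 = 0.063176

P(C) ≈ 0.0632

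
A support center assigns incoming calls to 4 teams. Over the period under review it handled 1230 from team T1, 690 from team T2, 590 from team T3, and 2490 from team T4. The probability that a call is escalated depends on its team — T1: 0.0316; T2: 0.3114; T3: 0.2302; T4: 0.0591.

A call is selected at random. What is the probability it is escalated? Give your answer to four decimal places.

Total: 1230 + 690 + 590 + 2490 = 5000.
P(T1) = 1230/5000 = 0.246. P(T2) = 690/5000 = 0.138. P(T3) = 590/5000 = 0.118. P(T4) = 2490/5000 = 0.498.
Using total probability over the partition,
P(E) = P(E|T1)·P(T1) + P(E|T2)·P(T2) + P(E|T3)·P(T3) + P(E|T4)·P(T4)
      = 0.0316·0.246 + 0.3114·0.138 + 0.2302·0.118 + 0.0591·0.498
      = 0.0077736 + 0.0429732 + 0.0271636 + 0.0294318 = 0.1073422

0.1073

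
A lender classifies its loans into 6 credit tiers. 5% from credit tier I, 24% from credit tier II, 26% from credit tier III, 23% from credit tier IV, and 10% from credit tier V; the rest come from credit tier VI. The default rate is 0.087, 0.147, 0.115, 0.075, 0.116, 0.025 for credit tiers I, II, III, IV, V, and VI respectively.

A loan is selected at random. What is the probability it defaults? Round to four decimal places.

P(VI) = 1 − (0.05 + 0.24 + 0.26 + 0.23 + 0.1) = 0.12.
Summing over the partition,
P(D) = P(D|I)·P(I) + P(D|II)·P(II) + P(D|III)·P(III) + P(D|IV)·P(IV) + P(D|V)·P(V) + P(D|VI)·P(VI)
      = 0.087·0.05 + 0.147·0.24 + 0.115·0.26 + 0.075·0.23 + 0.116·0.1 + 0.025·0.12
      = 0.00435 + 0.03528 + 0.0299 + 0.01725 + 0.0116 + 0.003 = 0.10138

0.1014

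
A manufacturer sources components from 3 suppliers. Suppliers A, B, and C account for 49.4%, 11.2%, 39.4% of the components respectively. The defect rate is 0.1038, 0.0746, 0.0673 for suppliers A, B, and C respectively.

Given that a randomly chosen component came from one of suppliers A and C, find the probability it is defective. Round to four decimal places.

Let S = {A, C}.
P(S) = 0.494 + 0.394 = 0.888.
P(D ∩ S) = 0.1038·0.494 + 0.0673·0.394 = 0.0512772 + 0.0265162 = 0.0777934.
P(D | S) = 0.0777934 / 0.888 = 0.087605…

P(D|S) ≈ 0.0876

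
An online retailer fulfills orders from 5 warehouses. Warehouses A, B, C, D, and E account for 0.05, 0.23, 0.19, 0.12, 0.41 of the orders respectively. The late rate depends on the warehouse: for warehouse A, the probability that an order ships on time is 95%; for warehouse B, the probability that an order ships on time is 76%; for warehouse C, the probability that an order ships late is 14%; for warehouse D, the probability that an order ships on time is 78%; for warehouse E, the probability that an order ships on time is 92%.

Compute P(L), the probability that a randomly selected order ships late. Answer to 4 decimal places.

P(L|A) = 1 − 0.95 = 0.05.
P(L|B) = 1 − 0.76 = 0.24.
P(L|D) = 1 − 0.78 = 0.22.
P(L|E) = 1 − 0.92 = 0.08.
P(L) = P(L|A)·P(A) + P(L|B)·P(B) + P(L|C)·P(C) + P(L|D)·P(D) + P(L|E)·P(E)
      = 0.05·0.05 + 0.24·0.23 + 0.14·0.19 + 0.22·0.12 + 0.08·0.41
      = 0.0025 + 0.0552 + 0.0266 + 0.0264 + 0.0328 = 0.1435

0.1435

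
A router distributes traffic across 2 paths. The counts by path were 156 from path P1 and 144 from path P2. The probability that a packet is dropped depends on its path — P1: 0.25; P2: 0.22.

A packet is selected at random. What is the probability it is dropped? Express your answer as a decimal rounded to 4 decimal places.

P(L) ≈ 0.2356

Total: 156 + 144 = 300.
P(P1) = 156/300 = 0.52. P(P2) = 144/300 = 0.48.
P(L) = P(L|P1)·P(P1) + P(L|P2)·P(P2)
      = 0.25·0.52 + 0.22·0.48
      = 0.13 + 0.1056 = 0.2356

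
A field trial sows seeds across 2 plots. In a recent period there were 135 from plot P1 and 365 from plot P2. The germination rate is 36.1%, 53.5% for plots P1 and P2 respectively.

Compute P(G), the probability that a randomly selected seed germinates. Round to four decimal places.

0.4880

Total: 135 + 365 = 500.
P(P1) = 135/500 = 0.27. P(P2) = 365/500 = 0.73.
Using total probability over the partition,
P(G) = P(G|P1)·P(P1) + P(G|P2)·P(P2)
      = 0.361·0.27 + 0.535·0.73
      = 0.09747 + 0.39055 = 0.48802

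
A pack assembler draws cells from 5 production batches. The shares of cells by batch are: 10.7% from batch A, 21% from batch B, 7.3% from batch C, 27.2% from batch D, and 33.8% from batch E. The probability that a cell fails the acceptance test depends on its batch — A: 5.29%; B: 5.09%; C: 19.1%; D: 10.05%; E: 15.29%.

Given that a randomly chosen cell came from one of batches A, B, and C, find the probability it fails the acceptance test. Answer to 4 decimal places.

P(F|S) ≈ 0.0777

Let S = {A, B, C}.
P(S) = 0.107 + 0.21 + 0.073 = 0.39.
P(F ∩ S) = 0.0529·0.107 + 0.0509·0.21 + 0.191·0.073 = 0.0056603 + 0.010689 + 0.013943 = 0.0302923.
P(F | S) = 0.0302923 / 0.39 = 0.077673…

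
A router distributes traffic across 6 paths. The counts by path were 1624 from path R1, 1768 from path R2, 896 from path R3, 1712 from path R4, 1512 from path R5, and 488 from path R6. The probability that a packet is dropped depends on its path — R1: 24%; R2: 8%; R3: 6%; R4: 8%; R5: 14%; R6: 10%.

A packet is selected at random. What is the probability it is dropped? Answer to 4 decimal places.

Total: 1624 + 1768 + 896 + 1712 + 1512 + 488 = 8000.
P(R1) = 1624/8000 = 0.203. P(R2) = 1768/8000 = 0.221. P(R3) = 896/8000 = 0.112. P(R4) = 1712/8000 = 0.214. P(R5) = 1512/8000 = 0.189. P(R6) = 488/8000 = 0.061.
P(L) = P(L|R1)·P(R1) + P(L|R2)·P(R2) + P(L|R3)·P(R3) + P(L|R4)·P(R4) + P(L|R5)·P(R5) + P(L|R6)·P(R6)
      = 0.24·0.203 + 0.08·0.221 + 0.06·0.112 + 0.08·0.214 + 0.14·0.189 + 0.1·0.061
      = 0.04872 + 0.01768 + 0.00672 + 0.01712 + 0.02646 + 0.0061 = 0.1228

P(L) ≈ 0.1228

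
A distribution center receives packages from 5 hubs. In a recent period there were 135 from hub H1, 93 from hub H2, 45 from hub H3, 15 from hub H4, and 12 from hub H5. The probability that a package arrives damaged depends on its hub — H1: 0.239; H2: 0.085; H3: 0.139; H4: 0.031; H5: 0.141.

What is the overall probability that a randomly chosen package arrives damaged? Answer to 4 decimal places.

Total: 135 + 93 + 45 + 15 + 12 = 300.
P(H1) = 135/300 = 0.45. P(H2) = 93/300 = 0.31. P(H3) = 45/300 = 0.15. P(H4) = 15/300 = 0.05. P(H5) = 12/300 = 0.04.
Summing over the partition,
P(D) = P(D|H1)·P(H1) + P(D|H2)·P(H2) + P(D|H3)·P(H3) + P(D|H4)·P(H4) + P(D|H5)·P(H5)
      = 0.239·0.45 + 0.085·0.31 + 0.139·0.15 + 0.031·0.05 + 0.141·0.04
      = 0.10755 + 0.02635 + 0.02085 + 0.00155 + 0.00564 = 0.16194

0.1619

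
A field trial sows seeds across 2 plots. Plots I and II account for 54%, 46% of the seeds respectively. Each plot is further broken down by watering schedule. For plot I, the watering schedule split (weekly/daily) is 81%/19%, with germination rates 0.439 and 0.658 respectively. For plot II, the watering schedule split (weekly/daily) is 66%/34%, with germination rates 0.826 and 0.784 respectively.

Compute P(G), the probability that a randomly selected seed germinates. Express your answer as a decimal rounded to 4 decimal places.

P(G|I) = 0.81·0.439 + 0.19·0.658 = 0.35559 + 0.12502 = 0.48061
P(G|II) = 0.66·0.826 + 0.34·0.784 = 0.54516 + 0.26656 = 0.81172
Then overall,
P(G) = 0.54·0.48061 + 0.46·0.81172
      = 0.2595294 + 0.3733912 = 0.6329206

0.6329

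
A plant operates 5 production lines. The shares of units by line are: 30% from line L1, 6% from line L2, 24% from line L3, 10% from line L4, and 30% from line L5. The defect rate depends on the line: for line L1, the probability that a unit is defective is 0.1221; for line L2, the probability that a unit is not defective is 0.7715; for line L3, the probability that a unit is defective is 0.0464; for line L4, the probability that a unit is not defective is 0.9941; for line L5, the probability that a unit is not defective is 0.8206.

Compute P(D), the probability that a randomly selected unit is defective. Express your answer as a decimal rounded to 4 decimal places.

P(D|L2) = 1 − 0.7715 = 0.2285.
P(D|L4) = 1 − 0.9941 = 0.0059.
P(D|L5) = 1 − 0.8206 = 0.1794.
P(D) = P(D|L1)·P(L1) + P(D|L2)·P(L2) + P(D|L3)·P(L3) + P(D|L4)·P(L4) + P(D|L5)·P(L5)
      = 0.1221·0.3 + 0.2285·0.06 + 0.0464·0.24 + 0.0059·0.1 + 0.1794·0.3
      = 0.03663 + 0.01371 + 0.011136 + 0.00059 + 0.05382 = 0.115886

P(D) ≈ 0.1159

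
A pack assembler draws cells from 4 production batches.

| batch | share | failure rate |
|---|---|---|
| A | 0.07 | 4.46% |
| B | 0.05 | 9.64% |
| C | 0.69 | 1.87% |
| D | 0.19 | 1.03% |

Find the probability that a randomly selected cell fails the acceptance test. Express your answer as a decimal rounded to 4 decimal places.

Using total probability over the partition,
P(F) = P(F|A)·P(A) + P(F|B)·P(B) + P(F|C)·P(C) + P(F|D)·P(D)
      = 0.0446·0.07 + 0.0964·0.05 + 0.0187·0.69 + 0.0103·0.19
      = 0.003122 + 0.00482 + 0.012903 + 0.001957 = 0.022802

0.0228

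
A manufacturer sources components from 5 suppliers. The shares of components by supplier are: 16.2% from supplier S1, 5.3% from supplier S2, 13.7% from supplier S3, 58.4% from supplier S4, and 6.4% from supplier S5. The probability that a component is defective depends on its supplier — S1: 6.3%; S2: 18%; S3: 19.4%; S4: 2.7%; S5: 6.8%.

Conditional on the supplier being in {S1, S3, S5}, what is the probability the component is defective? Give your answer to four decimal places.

0.1133

Let S = {S1, S3, S5}.
P(S) = 0.162 + 0.137 + 0.064 = 0.363.
P(D ∩ S) = 0.063·0.162 + 0.194·0.137 + 0.068·0.064 = 0.010206 + 0.026578 + 0.004352 = 0.041136.
P(D | S) = 0.041136 / 0.363 = 0.113322…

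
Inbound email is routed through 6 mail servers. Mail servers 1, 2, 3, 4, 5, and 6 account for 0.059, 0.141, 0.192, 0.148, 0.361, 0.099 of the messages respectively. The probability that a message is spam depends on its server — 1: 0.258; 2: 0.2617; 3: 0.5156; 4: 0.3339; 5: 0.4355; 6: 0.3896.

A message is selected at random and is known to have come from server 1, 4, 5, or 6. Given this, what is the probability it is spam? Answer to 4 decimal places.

Let J = {1, 4, 5, 6}.
P(J) = 0.059 + 0.148 + 0.361 + 0.099 = 0.667.
P(S ∩ J) = 0.258·0.059 + 0.3339·0.148 + 0.4355·0.361 + 0.3896·0.099 = 0.015222 + 0.0494172 + 0.1572155 + 0.0385704 = 0.2604251.
P(S | J) = 0.2604251 / 0.667 = 0.390442…

0.3904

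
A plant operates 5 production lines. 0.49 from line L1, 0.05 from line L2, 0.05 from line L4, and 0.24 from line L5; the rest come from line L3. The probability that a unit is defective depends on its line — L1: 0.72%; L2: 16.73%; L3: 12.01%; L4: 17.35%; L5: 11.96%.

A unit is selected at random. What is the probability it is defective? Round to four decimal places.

P(D) ≈ 0.0697

P(L3) = 1 − (0.49 + 0.05 + 0.05 + 0.24) = 0.17.
By the law of total probability,
P(D) = P(D|L1)·P(L1) + P(D|L2)·P(L2) + P(D|L3)·P(L3) + P(D|L4)·P(L4) + P(D|L5)·P(L5)
      = 0.0072·0.49 + 0.1673·0.05 + 0.1201·0.17 + 0.1735·0.05 + 0.1196·0.24
      = 0.003528 + 0.008365 + 0.020417 + 0.008675 + 0.028704 = 0.069689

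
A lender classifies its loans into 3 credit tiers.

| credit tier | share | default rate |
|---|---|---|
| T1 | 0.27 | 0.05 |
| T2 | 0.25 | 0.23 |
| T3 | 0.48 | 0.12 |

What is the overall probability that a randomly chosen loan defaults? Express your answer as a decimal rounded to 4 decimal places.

Summing over the partition,
P(D) = P(D|T1)·P(T1) + P(D|T2)·P(T2) + P(D|T3)·P(T3)
      = 0.05·0.27 + 0.23·0.25 + 0.12·0.48
      = 0.0135 + 0.0575 + 0.0576 = 0.1286

P(D) ≈ 0.1286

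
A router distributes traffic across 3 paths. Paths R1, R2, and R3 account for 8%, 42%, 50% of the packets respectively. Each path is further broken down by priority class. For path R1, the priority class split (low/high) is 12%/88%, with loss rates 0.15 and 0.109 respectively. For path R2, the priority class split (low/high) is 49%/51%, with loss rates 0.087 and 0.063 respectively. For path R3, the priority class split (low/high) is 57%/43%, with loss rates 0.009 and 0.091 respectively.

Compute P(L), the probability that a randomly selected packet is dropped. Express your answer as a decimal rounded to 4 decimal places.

P(L|R1) = 0.12·0.15 + 0.88·0.109 = 0.018 + 0.09592 = 0.11392
P(L|R2) = 0.49·0.087 + 0.51·0.063 = 0.04263 + 0.03213 = 0.07476
P(L|R3) = 0.57·0.009 + 0.43·0.091 = 0.00513 + 0.03913 = 0.04426
By total probability over the outer partition,
P(L) = 0.08·0.11392 + 0.42·0.07476 + 0.5·0.04426
      = 0.0091136 + 0.0313992 + 0.02213 = 0.0626428

0.0626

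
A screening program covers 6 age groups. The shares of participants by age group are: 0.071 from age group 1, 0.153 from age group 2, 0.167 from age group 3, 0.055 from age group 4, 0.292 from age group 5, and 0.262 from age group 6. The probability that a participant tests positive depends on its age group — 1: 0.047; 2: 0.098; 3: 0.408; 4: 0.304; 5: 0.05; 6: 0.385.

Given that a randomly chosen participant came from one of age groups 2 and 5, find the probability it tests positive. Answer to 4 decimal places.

Let S = {2, 5}.
P(S) = 0.153 + 0.292 = 0.445.
P(T ∩ S) = 0.098·0.153 + 0.05·0.292 = 0.014994 + 0.0146 = 0.029594.
P(T | S) = 0.029594 / 0.445 = 0.066503…

P(T|S) ≈ 0.0665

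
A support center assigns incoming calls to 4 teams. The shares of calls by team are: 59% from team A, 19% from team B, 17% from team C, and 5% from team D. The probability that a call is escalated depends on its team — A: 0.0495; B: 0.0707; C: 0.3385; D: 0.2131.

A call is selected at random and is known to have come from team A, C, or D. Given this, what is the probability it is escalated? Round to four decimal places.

0.1203

Let S = {A, C, D}.
P(S) = 0.59 + 0.17 + 0.05 = 0.81.
P(E ∩ S) = 0.0495·0.59 + 0.3385·0.17 + 0.2131·0.05 = 0.029205 + 0.057545 + 0.010655 = 0.097405.
P(E | S) = 0.097405 / 0.81 = 0.120253…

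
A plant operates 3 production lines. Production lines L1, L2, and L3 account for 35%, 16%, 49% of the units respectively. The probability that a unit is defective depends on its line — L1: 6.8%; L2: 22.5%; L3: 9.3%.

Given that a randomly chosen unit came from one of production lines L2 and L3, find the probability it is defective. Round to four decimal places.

0.1255

Let S = {L2, L3}.
P(S) = 0.16 + 0.49 = 0.65.
P(D ∩ S) = 0.225·0.16 + 0.093·0.49 = 0.036 + 0.04557 = 0.08157.
P(D | S) = 0.08157 / 0.65 = 0.125492…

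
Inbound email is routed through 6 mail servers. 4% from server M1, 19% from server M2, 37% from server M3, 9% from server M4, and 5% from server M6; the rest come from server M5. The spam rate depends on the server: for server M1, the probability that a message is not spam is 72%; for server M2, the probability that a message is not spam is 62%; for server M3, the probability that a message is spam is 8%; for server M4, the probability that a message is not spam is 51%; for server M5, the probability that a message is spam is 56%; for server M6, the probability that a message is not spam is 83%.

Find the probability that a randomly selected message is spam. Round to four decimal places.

P(M5) = 1 − (0.04 + 0.19 + 0.37 + 0.09 + 0.05) = 0.26.
P(S|M1) = 1 − 0.72 = 0.28.
P(S|M2) = 1 − 0.62 = 0.38.
P(S|M4) = 1 − 0.51 = 0.49.
P(S|M6) = 1 − 0.83 = 0.17.
P(S) = P(S|M1)·P(M1) + P(S|M2)·P(M2) + P(S|M3)·P(M3) + P(S|M4)·P(M4) + P(S|M5)·P(M5) + P(S|M6)·P(M6)
      = 0.28·0.04 + 0.38·0.19 + 0.08·0.37 + 0.49·0.09 + 0.56·0.26 + 0.17·0.05
      = 0.0112 + 0.0722 + 0.0296 + 0.0441 + 0.1456 + 0.0085 = 0.3112

0.3112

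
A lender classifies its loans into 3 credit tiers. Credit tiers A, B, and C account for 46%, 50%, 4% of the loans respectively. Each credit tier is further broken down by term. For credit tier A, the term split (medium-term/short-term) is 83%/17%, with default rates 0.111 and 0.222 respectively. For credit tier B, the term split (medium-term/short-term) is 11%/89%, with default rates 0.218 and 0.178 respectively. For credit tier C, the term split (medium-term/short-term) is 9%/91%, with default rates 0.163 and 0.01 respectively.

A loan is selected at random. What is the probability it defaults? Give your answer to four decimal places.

P(D|A) = 0.83·0.111 + 0.17·0.222 = 0.09213 + 0.03774 = 0.12987
P(D|B) = 0.11·0.218 + 0.89·0.178 = 0.02398 + 0.15842 = 0.1824
P(D|C) = 0.09·0.163 + 0.91·0.01 = 0.01467 + 0.0091 = 0.02377
Then overall,
P(D) = 0.46·0.12987 + 0.5·0.1824 + 0.04·0.02377
      = 0.0597402 + 0.0912 + 0.0009508 = 0.151891

P(D) ≈ 0.1519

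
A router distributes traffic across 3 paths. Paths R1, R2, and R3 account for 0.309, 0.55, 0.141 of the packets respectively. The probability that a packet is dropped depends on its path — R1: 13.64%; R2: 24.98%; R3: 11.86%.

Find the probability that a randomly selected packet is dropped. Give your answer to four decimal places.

P(L) = P(L|R1)·P(R1) + P(L|R2)·P(R2) + P(L|R3)·P(R3)
      = 0.1364·0.309 + 0.2498·0.55 + 0.1186·0.141
      = 0.0421476 + 0.13739 + 0.0167226 = 0.1962602

P(L) ≈ 0.1963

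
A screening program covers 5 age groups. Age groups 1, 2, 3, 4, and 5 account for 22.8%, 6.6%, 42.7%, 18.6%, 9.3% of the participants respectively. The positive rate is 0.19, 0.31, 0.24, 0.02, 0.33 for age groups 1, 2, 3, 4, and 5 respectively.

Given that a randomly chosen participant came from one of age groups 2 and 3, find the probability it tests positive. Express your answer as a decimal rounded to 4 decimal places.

0.2494

Let S = {2, 3}.
P(S) = 0.066 + 0.427 = 0.493.
P(T ∩ S) = 0.31·0.066 + 0.24·0.427 = 0.02046 + 0.10248 = 0.12294.
P(T | S) = 0.12294 / 0.493 = 0.249371…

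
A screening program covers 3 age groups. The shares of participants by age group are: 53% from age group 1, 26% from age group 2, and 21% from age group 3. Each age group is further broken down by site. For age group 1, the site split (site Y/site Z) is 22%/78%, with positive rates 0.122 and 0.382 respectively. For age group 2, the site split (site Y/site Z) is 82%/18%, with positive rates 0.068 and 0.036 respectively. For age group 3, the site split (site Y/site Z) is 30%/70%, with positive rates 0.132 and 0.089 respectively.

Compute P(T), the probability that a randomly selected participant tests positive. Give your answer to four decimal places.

P(T|1) = 0.22·0.122 + 0.78·0.382 = 0.02684 + 0.29796 = 0.3248
P(T|2) = 0.82·0.068 + 0.18·0.036 = 0.05576 + 0.00648 = 0.06224
P(T|3) = 0.3·0.132 + 0.7·0.089 = 0.0396 + 0.0623 = 0.1019
Then overall,
P(T) = 0.53·0.3248 + 0.26·0.06224 + 0.21·0.1019
      = 0.172144 + 0.0161824 + 0.021399 = 0.2097254

0.2097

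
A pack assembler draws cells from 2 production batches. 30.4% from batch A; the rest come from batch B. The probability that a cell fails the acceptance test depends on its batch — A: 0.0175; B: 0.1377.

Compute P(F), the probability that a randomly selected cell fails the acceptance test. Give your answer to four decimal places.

P(F) ≈ 0.1012

P(B) = 1 − (0.304) = 0.696.
Using total probability over the partition,
P(F) = P(F|A)·P(A) + P(F|B)·P(B)
      = 0.0175·0.304 + 0.1377·0.696
      = 0.00532 + 0.0958392 = 0.1011592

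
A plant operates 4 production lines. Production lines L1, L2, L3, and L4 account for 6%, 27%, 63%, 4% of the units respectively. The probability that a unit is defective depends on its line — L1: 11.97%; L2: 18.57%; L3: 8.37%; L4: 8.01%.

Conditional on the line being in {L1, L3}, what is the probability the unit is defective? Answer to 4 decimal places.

Let S = {L1, L3}.
P(S) = 0.06 + 0.63 = 0.69.
P(D ∩ S) = 0.1197·0.06 + 0.0837·0.63 = 0.007182 + 0.052731 = 0.059913.
P(D | S) = 0.059913 / 0.69 = 0.086830…

P(D|S) ≈ 0.0868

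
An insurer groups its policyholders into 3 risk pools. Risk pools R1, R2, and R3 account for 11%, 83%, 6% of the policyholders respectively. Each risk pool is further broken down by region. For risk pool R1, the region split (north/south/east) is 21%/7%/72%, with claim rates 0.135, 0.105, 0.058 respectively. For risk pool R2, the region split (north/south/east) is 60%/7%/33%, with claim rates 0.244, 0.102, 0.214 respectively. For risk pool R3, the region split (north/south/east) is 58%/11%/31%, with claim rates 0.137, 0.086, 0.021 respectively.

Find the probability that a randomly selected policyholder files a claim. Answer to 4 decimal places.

0.2003

P(C|R1) = 0.21·0.135 + 0.07·0.105 + 0.72·0.058 = 0.02835 + 0.00735 + 0.04176 = 0.07746
P(C|R2) = 0.6·0.244 + 0.07·0.102 + 0.33·0.214 = 0.1464 + 0.00714 + 0.07062 = 0.22416
P(C|R3) = 0.58·0.137 + 0.11·0.086 + 0.31·0.021 = 0.07946 + 0.00946 + 0.00651 = 0.09543
Then overall,
P(C) = 0.11·0.07746 + 0.83·0.22416 + 0.06·0.09543
      = 0.0085206 + 0.1860528 + 0.0057258 = 0.2002992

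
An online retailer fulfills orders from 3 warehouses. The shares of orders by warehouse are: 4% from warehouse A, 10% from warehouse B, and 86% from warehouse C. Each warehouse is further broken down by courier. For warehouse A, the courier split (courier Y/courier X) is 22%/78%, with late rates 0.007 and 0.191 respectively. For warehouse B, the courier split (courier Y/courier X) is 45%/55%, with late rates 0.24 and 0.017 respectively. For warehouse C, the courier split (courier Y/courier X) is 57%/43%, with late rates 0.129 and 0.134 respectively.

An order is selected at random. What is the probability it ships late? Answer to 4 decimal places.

P(L) ≈ 0.1305

P(L|A) = 0.22·0.007 + 0.78·0.191 = 0.00154 + 0.14898 = 0.15052
P(L|B) = 0.45·0.24 + 0.55·0.017 = 0.108 + 0.00935 = 0.11735
P(L|C) = 0.57·0.129 + 0.43·0.134 = 0.07353 + 0.05762 = 0.13115
Then overall,
P(L) = 0.04·0.15052 + 0.1·0.11735 + 0.86·0.13115
      = 0.0060208 + 0.011735 + 0.112789 = 0.1305448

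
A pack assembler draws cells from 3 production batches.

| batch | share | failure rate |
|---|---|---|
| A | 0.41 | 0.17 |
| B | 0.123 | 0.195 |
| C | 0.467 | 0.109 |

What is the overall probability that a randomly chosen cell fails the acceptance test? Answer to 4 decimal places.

Using total probability over the partition,
P(F) = P(F|A)·P(A) + P(F|B)·P(B) + P(F|C)·P(C)
      = 0.17·0.41 + 0.195·0.123 + 0.109·0.467
      = 0.0697 + 0.023985 + 0.050903 = 0.144588

P(F) ≈ 0.1446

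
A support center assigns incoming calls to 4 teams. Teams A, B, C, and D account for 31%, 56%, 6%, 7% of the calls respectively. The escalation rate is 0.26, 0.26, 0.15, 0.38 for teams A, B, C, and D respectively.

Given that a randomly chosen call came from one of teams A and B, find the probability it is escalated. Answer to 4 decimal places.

0.2600

Let S = {A, B}.
P(S) = 0.31 + 0.56 = 0.87.
P(E ∩ S) = 0.26·0.31 + 0.26·0.56 = 0.0806 + 0.1456 = 0.2262.
P(E | S) = 0.2262 / 0.87 = 0.260000…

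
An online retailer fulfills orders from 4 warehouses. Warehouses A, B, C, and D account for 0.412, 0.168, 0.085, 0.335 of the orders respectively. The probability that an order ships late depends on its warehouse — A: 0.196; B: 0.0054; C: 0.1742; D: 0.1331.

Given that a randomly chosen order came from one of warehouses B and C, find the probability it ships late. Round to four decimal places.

Let S = {B, C}.
P(S) = 0.168 + 0.085 = 0.253.
P(L ∩ S) = 0.0054·0.168 + 0.1742·0.085 = 0.0009072 + 0.014807 = 0.0157142.
P(L | S) = 0.0157142 / 0.253 = 0.062111…

P(L|S) ≈ 0.0621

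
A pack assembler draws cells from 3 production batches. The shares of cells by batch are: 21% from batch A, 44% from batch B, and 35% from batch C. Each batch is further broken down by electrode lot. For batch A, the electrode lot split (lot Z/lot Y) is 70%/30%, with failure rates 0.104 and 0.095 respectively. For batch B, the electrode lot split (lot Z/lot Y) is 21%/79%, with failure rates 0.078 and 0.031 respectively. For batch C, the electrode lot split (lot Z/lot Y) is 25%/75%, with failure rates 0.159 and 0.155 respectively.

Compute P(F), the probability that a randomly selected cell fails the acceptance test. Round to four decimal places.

P(F|A) = 0.7·0.104 + 0.3·0.095 = 0.0728 + 0.0285 = 0.1013
P(F|B) = 0.21·0.078 + 0.79·0.031 = 0.01638 + 0.02449 = 0.04087
P(F|C) = 0.25·0.159 + 0.75·0.155 = 0.03975 + 0.11625 = 0.156
Then overall,
P(F) = 0.21·0.1013 + 0.44·0.04087 + 0.35·0.156
      = 0.021273 + 0.0179828 + 0.0546 = 0.0938558

P(F) ≈ 0.0939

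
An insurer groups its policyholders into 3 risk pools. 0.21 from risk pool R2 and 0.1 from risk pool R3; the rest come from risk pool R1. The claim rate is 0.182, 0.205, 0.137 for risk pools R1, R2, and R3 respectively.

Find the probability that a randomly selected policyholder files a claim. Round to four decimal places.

0.1823

P(R1) = 1 − (0.21 + 0.1) = 0.69.
P(C) = P(C|R1)·P(R1) + P(C|R2)·P(R2) + P(C|R3)·P(R3)
      = 0.182·0.69 + 0.205·0.21 + 0.137·0.1
      = 0.12558 + 0.04305 + 0.0137 = 0.18233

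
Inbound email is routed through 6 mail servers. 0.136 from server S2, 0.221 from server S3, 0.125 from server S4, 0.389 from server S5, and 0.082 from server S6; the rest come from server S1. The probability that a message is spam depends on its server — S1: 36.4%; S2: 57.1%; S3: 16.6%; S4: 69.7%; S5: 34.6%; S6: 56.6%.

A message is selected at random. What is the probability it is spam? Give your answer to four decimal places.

0.3996

P(S1) = 1 − (0.136 + 0.221 + 0.125 + 0.389 + 0.082) = 0.047.
P(S) = P(S|S1)·P(S1) + P(S|S2)·P(S2) + P(S|S3)·P(S3) + P(S|S4)·P(S4) + P(S|S5)·P(S5) + P(S|S6)·P(S6)
      = 0.364·0.047 + 0.571·0.136 + 0.166·0.221 + 0.697·0.125 + 0.346·0.389 + 0.566·0.082
      = 0.017108 + 0.077656 + 0.036686 + 0.087125 + 0.134594 + 0.046412 = 0.399581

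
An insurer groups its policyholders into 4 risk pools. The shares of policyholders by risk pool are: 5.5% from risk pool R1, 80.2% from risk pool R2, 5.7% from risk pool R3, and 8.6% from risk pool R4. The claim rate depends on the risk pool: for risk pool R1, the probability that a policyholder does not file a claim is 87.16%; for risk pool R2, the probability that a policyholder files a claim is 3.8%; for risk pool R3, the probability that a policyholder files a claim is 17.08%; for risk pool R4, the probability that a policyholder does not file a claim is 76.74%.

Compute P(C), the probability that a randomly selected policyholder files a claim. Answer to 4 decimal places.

0.0673

P(C|R1) = 1 − 0.8716 = 0.1284.
P(C|R4) = 1 − 0.7674 = 0.2326.
By the law of total probability,
P(C) = P(C|R1)·P(R1) + P(C|R2)·P(R2) + P(C|R3)·P(R3) + P(C|R4)·P(R4)
      = 0.1284·0.055 + 0.038·0.802 + 0.1708·0.057 + 0.2326·0.086
      = 0.007062 + 0.030476 + 0.0097356 + 0.0200036 = 0.0672772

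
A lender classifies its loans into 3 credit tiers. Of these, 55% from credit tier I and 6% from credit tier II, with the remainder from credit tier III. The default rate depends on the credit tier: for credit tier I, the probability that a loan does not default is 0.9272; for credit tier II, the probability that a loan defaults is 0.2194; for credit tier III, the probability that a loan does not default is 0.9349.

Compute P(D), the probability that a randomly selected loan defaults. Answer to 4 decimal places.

P(III) = 1 − (0.55 + 0.06) = 0.39.
P(D|I) = 1 − 0.9272 = 0.0728.
P(D|III) = 1 − 0.9349 = 0.0651.
P(D) = P(D|I)·P(I) + P(D|II)·P(II) + P(D|III)·P(III)
      = 0.0728·0.55 + 0.2194·0.06 + 0.0651·0.39
      = 0.04004 + 0.013164 + 0.025389 = 0.078593

P(D) ≈ 0.0786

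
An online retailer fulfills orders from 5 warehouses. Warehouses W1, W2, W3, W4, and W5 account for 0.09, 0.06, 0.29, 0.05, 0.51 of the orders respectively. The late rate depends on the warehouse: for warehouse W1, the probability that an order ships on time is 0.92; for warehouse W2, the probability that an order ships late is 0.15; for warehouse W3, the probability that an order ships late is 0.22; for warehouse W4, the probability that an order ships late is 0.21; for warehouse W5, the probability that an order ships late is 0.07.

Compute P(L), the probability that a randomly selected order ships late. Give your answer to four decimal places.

0.1262

P(L|W1) = 1 − 0.92 = 0.08.
P(L) = P(L|W1)·P(W1) + P(L|W2)·P(W2) + P(L|W3)·P(W3) + P(L|W4)·P(W4) + P(L|W5)·P(W5)
      = 0.08·0.09 + 0.15·0.06 + 0.22·0.29 + 0.21·0.05 + 0.07·0.51
      = 0.0072 + 0.009 + 0.0638 + 0.0105 + 0.0357 = 0.1262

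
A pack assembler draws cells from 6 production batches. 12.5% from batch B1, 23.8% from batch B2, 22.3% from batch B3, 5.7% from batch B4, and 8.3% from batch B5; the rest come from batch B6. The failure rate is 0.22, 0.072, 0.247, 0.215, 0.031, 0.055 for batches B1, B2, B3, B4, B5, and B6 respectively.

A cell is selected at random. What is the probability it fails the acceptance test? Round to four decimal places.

P(B6) = 1 − (0.125 + 0.238 + 0.223 + 0.057 + 0.083) = 0.274.
Summing over the partition,
P(F) = P(F|B1)·P(B1) + P(F|B2)·P(B2) + P(F|B3)·P(B3) + P(F|B4)·P(B4) + P(F|B5)·P(B5) + P(F|B6)·P(B6)
      = 0.22·0.125 + 0.072·0.238 + 0.247·0.223 + 0.215·0.057 + 0.031·0.083 + 0.055·0.274
      = 0.0275 + 0.017136 + 0.055081 + 0.012255 + 0.002573 + 0.01507 = 0.129615

P(F) ≈ 0.1296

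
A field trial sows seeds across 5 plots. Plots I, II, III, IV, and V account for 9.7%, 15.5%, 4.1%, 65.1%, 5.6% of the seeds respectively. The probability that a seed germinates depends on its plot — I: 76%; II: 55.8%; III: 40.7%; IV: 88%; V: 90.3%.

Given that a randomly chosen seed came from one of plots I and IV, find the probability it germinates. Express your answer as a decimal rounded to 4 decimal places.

Let S = {I, IV}.
P(S) = 0.097 + 0.651 = 0.748.
P(G ∩ S) = 0.76·0.097 + 0.88·0.651 = 0.07372 + 0.57288 = 0.6466.
P(G | S) = 0.6466 / 0.748 = 0.864439…

P(G|S) ≈ 0.8644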